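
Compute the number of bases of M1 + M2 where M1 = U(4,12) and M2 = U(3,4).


Bases of a direct sum M1 + M2: |B| = |B(M1)| * |B(M2)|.
|B(U(4,12))| = C(12,4) = 495.
|B(U(3,4))| = C(4,3) = 4.
Total bases = 495 * 4 = 1980.

1980


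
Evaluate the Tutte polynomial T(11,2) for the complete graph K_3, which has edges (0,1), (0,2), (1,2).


T(K_3; x,y) = x^2 + x + y.
T(11,2) = 121 + 11 + 2 = 134.

134


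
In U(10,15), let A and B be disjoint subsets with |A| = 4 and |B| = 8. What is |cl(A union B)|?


|A union B| = 4 + 8 = 12 (disjoint).
In U(10,15), cl(S) = S if |S| < 10, else cl(S) = E.
Since 12 >= 10, cl(A union B) = E.
|cl(A union B)| = 15.

15


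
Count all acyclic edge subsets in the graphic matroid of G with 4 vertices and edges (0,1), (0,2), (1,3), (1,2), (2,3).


An independent set in a graphic matroid is an acyclic edge subset.
G has 4 vertices and 5 edges.
Enumerate all 2^5 = 32 subsets, checking for acyclicity.
Total independent sets = 24.

24


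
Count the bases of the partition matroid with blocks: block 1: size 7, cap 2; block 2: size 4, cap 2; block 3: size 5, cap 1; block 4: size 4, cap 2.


A basis picks exactly ci elements from block i.
Number of bases = product of C(|Si|, ci).
= C(7,2) * C(4,2) * C(5,1) * C(4,2)
= 21 * 6 * 5 * 6
= 3780.

3780


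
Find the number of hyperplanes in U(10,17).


Hyperplanes of U(10,17) are flats of rank 9.
In a uniform matroid, these are exactly the (9)-element subsets.
Count = C(17,9) = 24310.

24310


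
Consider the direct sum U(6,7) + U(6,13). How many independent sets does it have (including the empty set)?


For a direct sum, |I(M1+M2)| = |I(M1)| * |I(M2)|.
|I(U(6,7))| = sum C(7,k) for k=0..6 = 127.
|I(U(6,13))| = sum C(13,k) for k=0..6 = 4096.
Total = 127 * 4096 = 520192.

520192


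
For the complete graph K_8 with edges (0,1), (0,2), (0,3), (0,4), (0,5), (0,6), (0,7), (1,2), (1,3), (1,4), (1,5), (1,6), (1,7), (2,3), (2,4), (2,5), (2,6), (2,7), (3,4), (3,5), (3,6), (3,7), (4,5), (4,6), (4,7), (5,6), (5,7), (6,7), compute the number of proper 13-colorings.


P(K_8, k) = k(k-1)(k-2)...(k-7).
P(13) = (13) * (12) * (11) * (10) * (9) * (8) * (7) * (6) = 51891840.

51891840


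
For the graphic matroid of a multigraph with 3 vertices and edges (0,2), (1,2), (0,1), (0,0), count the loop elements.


In a graphic matroid, a loop is a self-loop edge (u,u) with rank 0.
Examining all 4 edges for self-loops...
Self-loops found: (0,0)
Number of loops = 1.

1


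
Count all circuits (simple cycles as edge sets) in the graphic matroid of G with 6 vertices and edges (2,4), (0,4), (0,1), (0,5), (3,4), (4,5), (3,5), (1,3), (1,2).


A circuit in a graphic matroid = edge set of a simple cycle.
G has 6 vertices and 9 edges.
Enumerating all minimal edge subsets forming cycles...
Total circuits found: 13.

13


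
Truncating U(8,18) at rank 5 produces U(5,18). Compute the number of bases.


Truncating U(8,18) to rank 5 gives U(5,18).
Bases of U(5,18) are all 5-element subsets of 18 elements.
Number of bases = (18 choose 5) = 8568.

8568


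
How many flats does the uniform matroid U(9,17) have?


Flats of U(9,17): every subset of size < 9 is a flat, plus E itself.
Count = C(17,0) + C(17,1) + C(17,2) + C(17,3) + C(17,4) + C(17,5) + C(17,6) + C(17,7) + C(17,8) + 1
     = 1 + 17 + 136 + 680 + 2380 + 6188 + 12376 + 19448 + 24310 + 1
     = 65537.

65537


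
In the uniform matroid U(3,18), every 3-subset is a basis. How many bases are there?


Bases of U(3,18) are all 3-element subsets of the 18-element ground set.
Number of bases = C(18,3).
(18 choose 3) = 816.

816


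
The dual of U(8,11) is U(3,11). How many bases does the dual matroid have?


The dual of U(r,n) is U(n-r, n) = U(3,11).
Bases of U(3,11) are all (3)-element subsets.
|B(M*)| = C(11,3) = (11 * 10 * 9) / (1 * 2 * 3) = 165.

165


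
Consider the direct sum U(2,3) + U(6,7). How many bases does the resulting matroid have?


Bases of a direct sum M1 + M2: |B| = |B(M1)| * |B(M2)|.
|B(U(2,3))| = C(3,2) = 3.
|B(U(6,7))| = C(7,6) = 7.
Total bases = 3 * 7 = 21.

21


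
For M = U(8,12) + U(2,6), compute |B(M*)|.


(M1+M2)* = M1* + M2*.
M1* = U(4,12), bases: C(12,4) = 495.
M2* = U(4,6), bases: C(6,4) = 15.
|B(M*)| = 495 * 15 = 7425.

7425


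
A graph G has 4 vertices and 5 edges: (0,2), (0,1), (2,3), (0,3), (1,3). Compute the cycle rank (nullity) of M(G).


Cycle rank (nullity) = |E| - r(M) = |E| - (|V| - c).
|E| = 5, |V| = 4, c = 1.
Nullity = 5 - (4 - 1) = 5 - 3 = 2.

2


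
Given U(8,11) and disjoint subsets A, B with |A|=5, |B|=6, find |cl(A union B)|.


|A union B| = 5 + 6 = 11 (disjoint).
In U(8,11), cl(S) = S if |S| < 8, else cl(S) = E.
Since 11 >= 8, cl(A union B) = E.
|cl(A union B)| = 11.

11


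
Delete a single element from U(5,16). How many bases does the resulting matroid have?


Deleting e from U(5,16) gives U(5,15) since n > r.
Bases of U(5,15) = C(15,5) = 15! / (5! * 10!) = 3003.

3003


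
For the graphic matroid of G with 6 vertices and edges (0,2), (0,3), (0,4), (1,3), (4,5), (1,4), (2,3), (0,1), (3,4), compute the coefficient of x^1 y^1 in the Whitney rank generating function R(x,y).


R(x,y) = sum over A in 2^E of x^(r(E)-r(A)) * y^(|A|-r(A)).
G has 6 vertices, 9 edges. r(E) = 5.
Enumerate all 2^9 = 512 subsets.
Count subsets with r(E)-r(A)=1 and |A|-r(A)=1: 78.

78


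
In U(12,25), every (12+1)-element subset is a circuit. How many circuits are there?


In U(12,25), circuits are the (13)-element subsets.
Any set of 13 elements is dependent, and removing any one element gives
an independent set of size 12, so it is a minimal dependent set.
Number of circuits = (25 choose 13) = 5200300.

5200300


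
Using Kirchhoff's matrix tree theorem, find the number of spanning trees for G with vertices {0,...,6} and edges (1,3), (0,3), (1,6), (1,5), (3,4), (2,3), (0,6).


By Kirchhoff's matrix tree theorem, the number of spanning trees equals
the determinant of any cofactor of the Laplacian matrix L.
G has 7 vertices and 7 edges.
Computing the (6 x 6) cofactor determinant gives 4.

4


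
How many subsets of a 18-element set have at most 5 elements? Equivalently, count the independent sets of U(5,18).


Independent sets of U(5,18) are all subsets of size <= 5.
Count = C(18,0) + C(18,1) + C(18,2) + C(18,3) + C(18,4) + C(18,5)
     = 1 + 18 + 153 + 816 + 3060 + 8568
     = 12616.

12616


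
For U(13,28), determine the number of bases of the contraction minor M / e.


Contracting e from U(13,28) gives U(12,27).
Bases of U(12,27) = C(27,12) = 17383860.

17383860


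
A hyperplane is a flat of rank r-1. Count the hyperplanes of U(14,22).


Hyperplanes of U(14,22) are flats of rank 13.
In a uniform matroid, these are exactly the (13)-element subsets.
Count = C(22,13) = 497420.

497420


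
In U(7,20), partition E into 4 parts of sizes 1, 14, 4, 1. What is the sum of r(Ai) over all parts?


r(Ai) = min(|Ai|, 7) for each part.
Sum = min(1,7) + min(14,7) + min(4,7) + min(1,7)
    = 1 + 7 + 4 + 1
    = 13.

13


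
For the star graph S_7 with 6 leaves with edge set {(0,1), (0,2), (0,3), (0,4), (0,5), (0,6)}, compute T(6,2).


A star on 7 vertices is a tree with 6 edges.
T(x,y) = x^(6) for any tree.
T(6,2) = 6^6 = 46656.

46656


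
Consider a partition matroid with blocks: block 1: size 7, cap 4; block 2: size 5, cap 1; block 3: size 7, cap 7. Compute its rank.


Rank of a partition matroid = sum of min(|Si|, ci) for each block.
= min(7,4) + min(5,1) + min(7,7)
= 4 + 1 + 7
= 12.

12


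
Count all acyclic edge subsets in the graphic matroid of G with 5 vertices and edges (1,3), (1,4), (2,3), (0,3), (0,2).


An independent set in a graphic matroid is an acyclic edge subset.
G has 5 vertices and 5 edges.
Enumerate all 2^5 = 32 subsets, checking for acyclicity.
Total independent sets = 28.

28


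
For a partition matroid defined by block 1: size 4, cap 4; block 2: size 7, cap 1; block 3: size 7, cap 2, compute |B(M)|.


A basis picks exactly ci elements from block i.
Number of bases = product of C(|Si|, ci).
= C(4,4) * C(7,1) * C(7,2)
= 1 * 7 * 21
= 147.

147


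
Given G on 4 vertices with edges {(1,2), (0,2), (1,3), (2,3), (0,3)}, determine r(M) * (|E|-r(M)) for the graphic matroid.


r(M) = |V| - c = 4 - 1 = 3.
nullity = |E| - r(M) = 5 - 3 = 2.
Product = 3 * 2 = 6.

6


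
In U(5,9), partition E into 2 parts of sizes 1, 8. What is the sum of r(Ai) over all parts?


r(Ai) = min(|Ai|, 5) for each part.
Sum = min(1,5) + min(8,5)
    = 1 + 5
    = 6.

6


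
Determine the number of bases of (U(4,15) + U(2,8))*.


(M1+M2)* = M1* + M2*.
M1* = U(11,15), bases: C(15,11) = 1365.
M2* = U(6,8), bases: C(8,6) = 28.
|B(M*)| = 1365 * 28 = 38220.

38220


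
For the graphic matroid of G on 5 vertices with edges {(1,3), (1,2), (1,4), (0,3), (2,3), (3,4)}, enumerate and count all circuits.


A circuit in a graphic matroid = edge set of a simple cycle.
G has 5 vertices and 6 edges.
Enumerating all minimal edge subsets forming cycles...
Total circuits found: 3.

3


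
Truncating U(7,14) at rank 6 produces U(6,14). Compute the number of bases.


Truncating U(7,14) to rank 6 gives U(6,14).
Bases of U(6,14) are all 6-element subsets of 14 elements.
Number of bases = C(14,6) = 3003.

3003


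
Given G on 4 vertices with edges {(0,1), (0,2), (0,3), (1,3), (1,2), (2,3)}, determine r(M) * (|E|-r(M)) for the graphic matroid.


r(M) = |V| - c = 4 - 1 = 3.
nullity = |E| - r(M) = 6 - 3 = 3.
Product = 3 * 3 = 9.

9


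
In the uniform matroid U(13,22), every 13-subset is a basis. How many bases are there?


Bases of U(13,22) are all 13-element subsets of the 22-element ground set.
Number of bases = C(22,13).
(22 choose 13) = 497420.

497420


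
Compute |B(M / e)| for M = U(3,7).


Contracting e from U(3,7) gives U(2,6).
Bases of U(2,6) = (6 choose 2) = 15.

15


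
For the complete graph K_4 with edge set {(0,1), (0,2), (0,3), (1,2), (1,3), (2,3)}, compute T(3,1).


T(K_4; x,y) = x^3 + 3x^2 + 4xy + 2x + y^3 + 3y^2 + 2y.
Substituting x=3, y=1:
= 27 + 27 + 12 + 6 + 1 + 3 + 2
= 78.

78


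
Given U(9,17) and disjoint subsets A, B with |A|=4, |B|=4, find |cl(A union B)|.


|A union B| = 4 + 4 = 8 (disjoint).
In U(9,17), cl(S) = S if |S| < 9, else cl(S) = E.
Since 8 < 9, cl(A union B) = A union B.
|cl(A union B)| = 8.

8


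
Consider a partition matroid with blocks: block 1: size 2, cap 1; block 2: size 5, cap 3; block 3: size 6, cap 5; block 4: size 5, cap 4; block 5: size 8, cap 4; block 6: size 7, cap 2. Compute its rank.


Rank of a partition matroid = sum of min(|Si|, ci) for each block.
= min(2,1) + min(5,3) + min(6,5) + min(5,4) + min(8,4) + min(7,2)
= 1 + 3 + 5 + 4 + 4 + 2
= 19.

19


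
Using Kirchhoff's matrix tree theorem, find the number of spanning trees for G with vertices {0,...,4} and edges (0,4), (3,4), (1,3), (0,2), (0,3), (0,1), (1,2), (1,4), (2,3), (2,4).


By Kirchhoff's matrix tree theorem, the number of spanning trees equals
the determinant of any cofactor of the Laplacian matrix L.
G has 5 vertices and 10 edges.
Computing the (4 x 4) cofactor determinant gives 125.

125


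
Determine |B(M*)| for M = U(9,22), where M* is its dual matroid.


The dual of U(r,n) is U(n-r, n) = U(13,22).
Bases of U(13,22) are all (13)-element subsets.
|B(M*)| = C(22,13) = 497420.

497420


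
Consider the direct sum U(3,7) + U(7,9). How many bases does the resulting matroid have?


Bases of a direct sum M1 + M2: |B| = |B(M1)| * |B(M2)|.
|B(U(3,7))| = C(7,3) = 35.
|B(U(7,9))| = C(9,7) = 36.
Total bases = 35 * 36 = 1260.

1260


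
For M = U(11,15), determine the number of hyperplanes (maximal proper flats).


Hyperplanes of U(11,15) are flats of rank 10.
In a uniform matroid, these are exactly the (10)-element subsets.
Count = C(15,10) = 15! / (10! * 5!) = 3003.

3003


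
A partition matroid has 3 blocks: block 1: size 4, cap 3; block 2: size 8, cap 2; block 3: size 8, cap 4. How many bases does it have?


A basis picks exactly ci elements from block i.
Number of bases = product of C(|Si|, ci).
= C(4,3) * C(8,2) * C(8,4)
= 4 * 28 * 70
= 7840.

7840


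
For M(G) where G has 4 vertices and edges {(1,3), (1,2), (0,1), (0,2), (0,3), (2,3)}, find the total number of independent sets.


An independent set in a graphic matroid is an acyclic edge subset.
G has 4 vertices and 6 edges.
Enumerate all 2^6 = 64 subsets, checking for acyclicity.
Total independent sets = 38.

38


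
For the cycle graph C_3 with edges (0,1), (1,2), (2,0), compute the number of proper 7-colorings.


P(C_3, k) = (k-1)^3 + (-1)^3*(k-1).
P(7) = (6)^3 - 6
= 216 - 6 = 210.

210


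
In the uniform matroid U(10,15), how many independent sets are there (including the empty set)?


Independent sets of U(10,15) are all subsets of size <= 10.
Count = C(15,0) + C(15,1) + C(15,2) + C(15,3) + C(15,4) + C(15,5) + C(15,6) + C(15,7) + C(15,8) + C(15,9) + C(15,10)
     = 1 + 15 + 105 + 455 + 1365 + 3003 + 5005 + 6435 + 6435 + 5005 + 3003
     = 30827.

30827


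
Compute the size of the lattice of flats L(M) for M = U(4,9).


Flats of U(4,9): every subset of size < 4 is a flat, plus E itself.
Count = (9 choose 0) + (9 choose 1) + (9 choose 2) + (9 choose 3) + 1
     = 1 + 9 + 36 + 84 + 1
     = 131.

131


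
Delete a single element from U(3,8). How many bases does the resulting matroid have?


Deleting e from U(3,8) gives U(3,7) since n > r.
Bases of U(3,7) = C(7,3) = (7 * 6 * 5) / (1 * 2 * 3) = 35.

35


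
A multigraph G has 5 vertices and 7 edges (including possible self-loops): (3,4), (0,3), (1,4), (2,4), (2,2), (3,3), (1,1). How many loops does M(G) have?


In a graphic matroid, a loop is a self-loop edge (u,u) with rank 0.
Examining all 7 edges for self-loops...
Self-loops found: (2,2), (3,3), (1,1)
Number of loops = 3.

3


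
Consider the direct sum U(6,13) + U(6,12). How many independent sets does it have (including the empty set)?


For a direct sum, |I(M1+M2)| = |I(M1)| * |I(M2)|.
|I(U(6,13))| = sum C(13,k) for k=0..6 = 4096.
|I(U(6,12))| = sum C(12,k) for k=0..6 = 2510.
Total = 4096 * 2510 = 10280960.

10280960


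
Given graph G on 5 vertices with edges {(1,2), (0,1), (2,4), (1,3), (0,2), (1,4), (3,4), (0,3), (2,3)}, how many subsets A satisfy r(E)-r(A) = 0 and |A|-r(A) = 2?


R(x,y) = sum over A in 2^E of x^(r(E)-r(A)) * y^(|A|-r(A)).
G has 5 vertices, 9 edges. r(E) = 4.
Enumerate all 2^9 = 512 subsets.
Count subsets with r(E)-r(A)=0 and |A|-r(A)=2: 82.

82


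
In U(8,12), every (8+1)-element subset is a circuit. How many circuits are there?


In U(8,12), circuits are the (9)-element subsets.
Any set of 9 elements is dependent, and removing any one element gives
an independent set of size 8, so it is a minimal dependent set.
Number of circuits = C(12,9) = 12! / (9! * 3!) = 220.

220


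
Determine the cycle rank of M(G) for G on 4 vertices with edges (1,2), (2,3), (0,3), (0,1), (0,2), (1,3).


Cycle rank (nullity) = |E| - r(M) = |E| - (|V| - c).
|E| = 6, |V| = 4, c = 1.
Nullity = 6 - (4 - 1) = 6 - 3 = 3.

3


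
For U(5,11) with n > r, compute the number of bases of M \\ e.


Deleting e from U(5,11) gives U(5,10) since n > r.
Bases of U(5,10) = C(10,5) = 252.

252


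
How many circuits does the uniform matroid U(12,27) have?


In U(12,27), circuits are the (13)-element subsets.
Any set of 13 elements is dependent, and removing any one element gives
an independent set of size 12, so it is a minimal dependent set.
Number of circuits = (27 choose 13) = 20058300.

20058300


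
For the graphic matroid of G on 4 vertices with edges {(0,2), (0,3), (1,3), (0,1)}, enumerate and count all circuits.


A circuit in a graphic matroid = edge set of a simple cycle.
G has 4 vertices and 4 edges.
Enumerating all minimal edge subsets forming cycles...
Total circuits found: 1.

1


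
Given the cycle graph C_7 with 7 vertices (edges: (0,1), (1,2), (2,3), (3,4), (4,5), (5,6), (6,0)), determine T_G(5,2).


T(C_7; x,y) = x + x^2 + ... + x^(6) + y.
T(5,2) = 5^1 + 5^2 + 5^3 + 5^4 + 5^5 + 5^6 + 2
= 5 + 25 + 125 + 625 + 3125 + 15625 + 2
= 19532.

19532


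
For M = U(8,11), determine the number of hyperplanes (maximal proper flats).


Hyperplanes of U(8,11) are flats of rank 7.
In a uniform matroid, these are exactly the (7)-element subsets.
Count = (11 choose 7) = 330.

330


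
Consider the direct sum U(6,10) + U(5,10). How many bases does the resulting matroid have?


Bases of a direct sum M1 + M2: |B| = |B(M1)| * |B(M2)|.
|B(U(6,10))| = C(10,6) = 210.
|B(U(5,10))| = C(10,5) = 252.
Total bases = 210 * 252 = 52920.

52920


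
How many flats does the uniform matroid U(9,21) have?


Flats of U(9,21): every subset of size < 9 is a flat, plus E itself.
Count = C(21,0) + C(21,1) + C(21,2) + C(21,3) + C(21,4) + C(21,5) + C(21,6) + C(21,7) + C(21,8) + 1
     = 1 + 21 + 210 + 1330 + 5985 + 20349 + 54264 + 116280 + 203490 + 1
     = 401931.

401931


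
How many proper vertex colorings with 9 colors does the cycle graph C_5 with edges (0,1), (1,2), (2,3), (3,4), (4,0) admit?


P(C_5, k) = (k-1)^5 + (-1)^5*(k-1).
P(9) = (8)^5 - 8
= 32768 - 8 = 32760.

32760


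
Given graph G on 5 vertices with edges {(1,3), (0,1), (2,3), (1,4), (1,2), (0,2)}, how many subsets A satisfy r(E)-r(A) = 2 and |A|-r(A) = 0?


R(x,y) = sum over A in 2^E of x^(r(E)-r(A)) * y^(|A|-r(A)).
G has 5 vertices, 6 edges. r(E) = 4.
Enumerate all 2^6 = 64 subsets.
Count subsets with r(E)-r(A)=2 and |A|-r(A)=0: 15.

15


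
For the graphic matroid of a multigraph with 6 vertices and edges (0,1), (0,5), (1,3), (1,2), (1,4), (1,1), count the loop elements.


In a graphic matroid, a loop is a self-loop edge (u,u) with rank 0.
Examining all 6 edges for self-loops...
Self-loops found: (1,1)
Number of loops = 1.

1


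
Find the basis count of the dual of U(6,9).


The dual of U(r,n) is U(n-r, n) = U(3,9).
Bases of U(3,9) are all (3)-element subsets.
|B(M*)| = (9 choose 3) = 84.

84


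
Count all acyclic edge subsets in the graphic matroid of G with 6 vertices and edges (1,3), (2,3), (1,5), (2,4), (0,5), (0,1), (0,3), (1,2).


An independent set in a graphic matroid is an acyclic edge subset.
G has 6 vertices and 8 edges.
Enumerate all 2^8 = 256 subsets, checking for acyclicity.
Total independent sets = 164.

164


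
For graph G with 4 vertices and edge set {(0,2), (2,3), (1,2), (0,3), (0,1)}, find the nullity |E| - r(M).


Cycle rank (nullity) = |E| - r(M) = |E| - (|V| - c).
|E| = 5, |V| = 4, c = 1.
Nullity = 5 - (4 - 1) = 5 - 3 = 2.

2


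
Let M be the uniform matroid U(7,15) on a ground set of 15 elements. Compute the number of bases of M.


Bases of U(7,15) are all 7-element subsets of the 15-element ground set.
Number of bases = C(15,7).
C(15,7) = 15! / (7! * 8!) = 6435.

6435


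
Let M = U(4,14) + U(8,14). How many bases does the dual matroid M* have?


(M1+M2)* = M1* + M2*.
M1* = U(10,14), bases: C(14,10) = 1001.
M2* = U(6,14), bases: C(14,6) = 3003.
|B(M*)| = 1001 * 3003 = 3006003.

3006003


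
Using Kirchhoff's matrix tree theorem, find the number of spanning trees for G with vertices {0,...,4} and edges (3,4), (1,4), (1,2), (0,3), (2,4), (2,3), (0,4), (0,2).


By Kirchhoff's matrix tree theorem, the number of spanning trees equals
the determinant of any cofactor of the Laplacian matrix L.
G has 5 vertices and 8 edges.
Computing the (4 x 4) cofactor determinant gives 40.

40


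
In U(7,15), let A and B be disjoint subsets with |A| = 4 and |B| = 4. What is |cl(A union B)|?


|A union B| = 4 + 4 = 8 (disjoint).
In U(7,15), cl(S) = S if |S| < 7, else cl(S) = E.
Since 8 >= 7, cl(A union B) = E.
|cl(A union B)| = 15.

15


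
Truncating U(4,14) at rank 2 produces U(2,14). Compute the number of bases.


Truncating U(4,14) to rank 2 gives U(2,14).
Bases of U(2,14) are all 2-element subsets of 14 elements.
Number of bases = C(14,2) = (14 * 13) / (1 * 2) = 91.

91


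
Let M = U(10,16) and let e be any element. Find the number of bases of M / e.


Contracting e from U(10,16) gives U(9,15).
Bases of U(9,15) = (15 choose 9) = 5005.

5005


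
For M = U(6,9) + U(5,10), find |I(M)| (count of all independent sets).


For a direct sum, |I(M1+M2)| = |I(M1)| * |I(M2)|.
|I(U(6,9))| = sum C(9,k) for k=0..6 = 466.
|I(U(5,10))| = sum C(10,k) for k=0..5 = 638.
Total = 466 * 638 = 297308.

297308


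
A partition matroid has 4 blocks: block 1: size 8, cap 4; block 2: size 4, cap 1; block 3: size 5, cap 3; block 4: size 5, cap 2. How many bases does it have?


A basis picks exactly ci elements from block i.
Number of bases = product of C(|Si|, ci).
= C(8,4) * C(4,1) * C(5,3) * C(5,2)
= 70 * 4 * 10 * 10
= 28000.

28000


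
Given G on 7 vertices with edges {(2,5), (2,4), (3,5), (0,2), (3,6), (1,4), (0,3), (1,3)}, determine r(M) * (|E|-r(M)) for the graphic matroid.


r(M) = |V| - c = 7 - 1 = 6.
nullity = |E| - r(M) = 8 - 6 = 2.
Product = 6 * 2 = 12.

12


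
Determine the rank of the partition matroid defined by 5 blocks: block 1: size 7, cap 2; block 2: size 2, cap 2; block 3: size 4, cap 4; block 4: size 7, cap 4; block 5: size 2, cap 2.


Rank of a partition matroid = sum of min(|Si|, ci) for each block.
= min(7,2) + min(2,2) + min(4,4) + min(7,4) + min(2,2)
= 2 + 2 + 4 + 4 + 2
= 14.

14


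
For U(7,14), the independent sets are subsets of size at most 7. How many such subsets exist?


Independent sets of U(7,14) are all subsets of size <= 7.
Count = (14 choose 0) + (14 choose 1) + (14 choose 2) + (14 choose 3) + (14 choose 4) + (14 choose 5) + (14 choose 6) + (14 choose 7)
     = 1 + 14 + 91 + 364 + 1001 + 2002 + 3003 + 3432
     = 9908.

9908


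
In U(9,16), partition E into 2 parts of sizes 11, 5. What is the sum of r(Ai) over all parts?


r(Ai) = min(|Ai|, 9) for each part.
Sum = min(11,9) + min(5,9)
    = 9 + 5
    = 14.

14


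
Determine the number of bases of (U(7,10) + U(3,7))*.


(M1+M2)* = M1* + M2*.
M1* = U(3,10), bases: C(10,3) = 120.
M2* = U(4,7), bases: C(7,4) = 35.
|B(M*)| = 120 * 35 = 4200.

4200


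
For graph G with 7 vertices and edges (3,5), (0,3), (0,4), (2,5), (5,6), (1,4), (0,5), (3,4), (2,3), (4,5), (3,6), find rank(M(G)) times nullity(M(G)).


r(M) = |V| - c = 7 - 1 = 6.
nullity = |E| - r(M) = 11 - 6 = 5.
Product = 6 * 5 = 30.

30


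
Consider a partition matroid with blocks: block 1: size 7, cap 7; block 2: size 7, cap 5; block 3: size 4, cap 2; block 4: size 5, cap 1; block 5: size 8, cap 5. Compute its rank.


Rank of a partition matroid = sum of min(|Si|, ci) for each block.
= min(7,7) + min(7,5) + min(4,2) + min(5,1) + min(8,5)
= 7 + 5 + 2 + 1 + 5
= 20.

20


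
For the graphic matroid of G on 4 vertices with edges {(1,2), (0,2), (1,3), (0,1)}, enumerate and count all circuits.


A circuit in a graphic matroid = edge set of a simple cycle.
G has 4 vertices and 4 edges.
Enumerating all minimal edge subsets forming cycles...
Total circuits found: 1.

1


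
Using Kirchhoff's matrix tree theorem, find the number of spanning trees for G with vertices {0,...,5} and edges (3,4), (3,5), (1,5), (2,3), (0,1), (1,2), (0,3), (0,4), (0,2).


By Kirchhoff's matrix tree theorem, the number of spanning trees equals
the determinant of any cofactor of the Laplacian matrix L.
G has 6 vertices and 9 edges.
Computing the (5 x 5) cofactor determinant gives 61.

61


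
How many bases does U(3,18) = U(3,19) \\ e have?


Deleting e from U(3,19) gives U(3,18) since n > r.
Bases of U(3,18) = (18 choose 3) = 816.

816


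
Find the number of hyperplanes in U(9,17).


Hyperplanes of U(9,17) are flats of rank 8.
In a uniform matroid, these are exactly the (8)-element subsets.
Count = C(17,8) = 24310.

24310


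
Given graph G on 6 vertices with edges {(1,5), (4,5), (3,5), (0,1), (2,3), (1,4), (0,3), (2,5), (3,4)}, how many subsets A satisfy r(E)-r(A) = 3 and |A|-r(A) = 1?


R(x,y) = sum over A in 2^E of x^(r(E)-r(A)) * y^(|A|-r(A)).
G has 6 vertices, 9 edges. r(E) = 5.
Enumerate all 2^9 = 512 subsets.
Count subsets with r(E)-r(A)=3 and |A|-r(A)=1: 3.

3


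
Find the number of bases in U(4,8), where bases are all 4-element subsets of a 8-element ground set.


Bases of U(4,8) are all 4-element subsets of the 8-element ground set.
Number of bases = C(8,4).
(8 choose 4) = 70.

70


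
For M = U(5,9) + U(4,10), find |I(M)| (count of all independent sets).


For a direct sum, |I(M1+M2)| = |I(M1)| * |I(M2)|.
|I(U(5,9))| = sum C(9,k) for k=0..5 = 382.
|I(U(4,10))| = sum C(10,k) for k=0..4 = 386.
Total = 382 * 386 = 147452.

147452


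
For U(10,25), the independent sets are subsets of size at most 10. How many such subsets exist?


Independent sets of U(10,25) are all subsets of size <= 10.
Count = (25 choose 0) + (25 choose 1) + (25 choose 2) + (25 choose 3) + (25 choose 4) + (25 choose 5) + (25 choose 6) + (25 choose 7) + (25 choose 8) + (25 choose 9) + (25 choose 10)
     = 1 + 25 + 300 + 2300 + 12650 + 53130 + 177100 + 480700 + 1081575 + 2042975 + 3268760
     = 7119516.

7119516


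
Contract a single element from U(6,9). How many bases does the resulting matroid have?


Contracting e from U(6,9) gives U(5,8).
Bases of U(5,8) = (8 choose 5) = 56.

56


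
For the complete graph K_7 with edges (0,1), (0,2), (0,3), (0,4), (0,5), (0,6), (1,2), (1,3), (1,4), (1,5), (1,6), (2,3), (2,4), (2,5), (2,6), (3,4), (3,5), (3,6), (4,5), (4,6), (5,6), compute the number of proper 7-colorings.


P(K_7, k) = k(k-1)(k-2)...(k-6).
P(7) = (7) * (6) * (5) * (4) * (3) * (2) * (1) = 5040.

5040


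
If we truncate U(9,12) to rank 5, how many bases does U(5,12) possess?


Truncating U(9,12) to rank 5 gives U(5,12).
Bases of U(5,12) are all 5-element subsets of 12 elements.
Number of bases = C(12,5) = 12! / (5! * 7!) = 792.

792


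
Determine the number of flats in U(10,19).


Flats of U(10,19): every subset of size < 10 is a flat, plus E itself.
Count = (19 choose 0) + (19 choose 1) + (19 choose 2) + (19 choose 3) + (19 choose 4) + (19 choose 5) + (19 choose 6) + (19 choose 7) + (19 choose 8) + (19 choose 9) + 1
     = 1 + 19 + 171 + 969 + 3876 + 11628 + 27132 + 50388 + 75582 + 92378 + 1
     = 262145.

262145


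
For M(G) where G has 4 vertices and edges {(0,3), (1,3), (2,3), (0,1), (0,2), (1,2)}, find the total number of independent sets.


An independent set in a graphic matroid is an acyclic edge subset.
G has 4 vertices and 6 edges.
Enumerate all 2^6 = 64 subsets, checking for acyclicity.
Total independent sets = 38.

38


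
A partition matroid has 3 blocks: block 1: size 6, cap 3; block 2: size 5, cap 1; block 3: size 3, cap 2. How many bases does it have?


A basis picks exactly ci elements from block i.
Number of bases = product of C(|Si|, ci).
= C(6,3) * C(5,1) * C(3,2)
= 20 * 5 * 3
= 300.

300


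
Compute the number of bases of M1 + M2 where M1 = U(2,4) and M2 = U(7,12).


Bases of a direct sum M1 + M2: |B| = |B(M1)| * |B(M2)|.
|B(U(2,4))| = C(4,2) = 6.
|B(U(7,12))| = C(12,7) = 792.
Total bases = 6 * 792 = 4752.

4752


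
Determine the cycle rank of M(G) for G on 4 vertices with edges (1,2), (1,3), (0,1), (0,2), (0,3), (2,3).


Cycle rank (nullity) = |E| - r(M) = |E| - (|V| - c).
|E| = 6, |V| = 4, c = 1.
Nullity = 6 - (4 - 1) = 6 - 3 = 3.

3


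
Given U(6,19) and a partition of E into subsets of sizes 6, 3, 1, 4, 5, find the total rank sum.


r(Ai) = min(|Ai|, 6) for each part.
Sum = min(6,6) + min(3,6) + min(1,6) + min(4,6) + min(5,6)
    = 6 + 3 + 1 + 4 + 5
    = 19.

19


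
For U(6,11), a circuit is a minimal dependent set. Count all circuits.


In U(6,11), circuits are the (7)-element subsets.
Any set of 7 elements is dependent, and removing any one element gives
an independent set of size 6, so it is a minimal dependent set.
Number of circuits = C(11,7) = 330.

330


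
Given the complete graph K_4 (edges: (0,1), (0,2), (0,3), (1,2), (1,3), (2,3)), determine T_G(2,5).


T(K_4; x,y) = x^3 + 3x^2 + 4xy + 2x + y^3 + 3y^2 + 2y.
Substituting x=2, y=5:
= 8 + 12 + 40 + 4 + 125 + 75 + 10
= 274.

274


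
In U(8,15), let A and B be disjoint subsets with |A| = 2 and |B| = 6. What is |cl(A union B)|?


|A union B| = 2 + 6 = 8 (disjoint).
In U(8,15), cl(S) = S if |S| < 8, else cl(S) = E.
Since 8 >= 8, cl(A union B) = E.
|cl(A union B)| = 15.

15


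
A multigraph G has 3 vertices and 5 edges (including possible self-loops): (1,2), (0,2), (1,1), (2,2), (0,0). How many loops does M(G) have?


In a graphic matroid, a loop is a self-loop edge (u,u) with rank 0.
Examining all 5 edges for self-loops...
Self-loops found: (1,1), (2,2), (0,0)
Number of loops = 3.

3


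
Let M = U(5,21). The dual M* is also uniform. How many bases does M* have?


The dual of U(r,n) is U(n-r, n) = U(16,21).
Bases of U(16,21) are all (16)-element subsets.
|B(M*)| = (21 choose 16) = 20349.

20349


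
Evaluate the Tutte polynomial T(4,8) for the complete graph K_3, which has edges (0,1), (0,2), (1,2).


T(K_3; x,y) = x^2 + x + y.
T(4,8) = 16 + 4 + 8 = 28.

28


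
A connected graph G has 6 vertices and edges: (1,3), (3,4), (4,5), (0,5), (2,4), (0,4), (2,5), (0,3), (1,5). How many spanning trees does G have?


By Kirchhoff's matrix tree theorem, the number of spanning trees equals
the determinant of any cofactor of the Laplacian matrix L.
G has 6 vertices and 9 edges.
Computing the (5 x 5) cofactor determinant gives 61.

61


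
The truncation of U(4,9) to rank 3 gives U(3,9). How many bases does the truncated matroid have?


Truncating U(4,9) to rank 3 gives U(3,9).
Bases of U(3,9) are all 3-element subsets of 9 elements.
Number of bases = C(9,3) = 9! / (3! * 6!) = 84.

84


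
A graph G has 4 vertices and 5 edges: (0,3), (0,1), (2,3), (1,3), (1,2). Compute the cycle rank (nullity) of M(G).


Cycle rank (nullity) = |E| - r(M) = |E| - (|V| - c).
|E| = 5, |V| = 4, c = 1.
Nullity = 5 - (4 - 1) = 5 - 3 = 2.

2


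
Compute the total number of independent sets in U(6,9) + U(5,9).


For a direct sum, |I(M1+M2)| = |I(M1)| * |I(M2)|.
|I(U(6,9))| = sum C(9,k) for k=0..6 = 466.
|I(U(5,9))| = sum C(9,k) for k=0..5 = 382.
Total = 466 * 382 = 178012.

178012


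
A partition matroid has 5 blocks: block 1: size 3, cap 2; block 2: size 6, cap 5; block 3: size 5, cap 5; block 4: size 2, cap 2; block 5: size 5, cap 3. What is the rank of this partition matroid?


Rank of a partition matroid = sum of min(|Si|, ci) for each block.
= min(3,2) + min(6,5) + min(5,5) + min(2,2) + min(5,3)
= 2 + 5 + 5 + 2 + 3
= 17.

17


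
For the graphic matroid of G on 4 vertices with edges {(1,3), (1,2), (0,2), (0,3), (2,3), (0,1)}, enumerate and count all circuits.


A circuit in a graphic matroid = edge set of a simple cycle.
G has 4 vertices and 6 edges.
Enumerating all minimal edge subsets forming cycles...
Total circuits found: 7.

7


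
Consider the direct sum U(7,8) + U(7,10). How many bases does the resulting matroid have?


Bases of a direct sum M1 + M2: |B| = |B(M1)| * |B(M2)|.
|B(U(7,8))| = C(8,7) = 8.
|B(U(7,10))| = C(10,7) = 120.
Total bases = 8 * 120 = 960.

960


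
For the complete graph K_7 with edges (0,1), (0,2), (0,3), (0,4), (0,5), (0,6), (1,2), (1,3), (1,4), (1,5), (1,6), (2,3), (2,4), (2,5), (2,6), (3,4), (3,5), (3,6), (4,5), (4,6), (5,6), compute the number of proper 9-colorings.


P(K_7, k) = k(k-1)(k-2)...(k-6).
P(9) = (9) * (8) * (7) * (6) * (5) * (4) * (3) = 181440.

181440


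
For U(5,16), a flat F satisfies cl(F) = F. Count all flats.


Flats of U(5,16): every subset of size < 5 is a flat, plus E itself.
Count = C(16,0) + C(16,1) + C(16,2) + C(16,3) + C(16,4) + 1
     = 1 + 16 + 120 + 560 + 1820 + 1
     = 2518.

2518


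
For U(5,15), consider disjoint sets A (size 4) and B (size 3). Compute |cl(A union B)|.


|A union B| = 4 + 3 = 7 (disjoint).
In U(5,15), cl(S) = S if |S| < 5, else cl(S) = E.
Since 7 >= 5, cl(A union B) = E.
|cl(A union B)| = 15.

15


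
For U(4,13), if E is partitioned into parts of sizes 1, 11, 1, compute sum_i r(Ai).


r(Ai) = min(|Ai|, 4) for each part.
Sum = min(1,4) + min(11,4) + min(1,4)
    = 1 + 4 + 1
    = 6.

6


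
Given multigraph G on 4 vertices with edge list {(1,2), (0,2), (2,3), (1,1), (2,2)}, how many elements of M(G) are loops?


In a graphic matroid, a loop is a self-loop edge (u,u) with rank 0.
Examining all 5 edges for self-loops...
Self-loops found: (1,1), (2,2)
Number of loops = 2.

2


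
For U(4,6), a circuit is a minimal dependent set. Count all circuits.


In U(4,6), circuits are the (5)-element subsets.
Any set of 5 elements is dependent, and removing any one element gives
an independent set of size 4, so it is a minimal dependent set.
Number of circuits = C(6,5) = 6.

6


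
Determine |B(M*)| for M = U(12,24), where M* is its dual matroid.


The dual of U(r,n) is U(n-r, n) = U(12,24).
Bases of U(12,24) are all (12)-element subsets.
|B(M*)| = C(24,12) = 24! / (12! * 12!) = 2704156.

2704156


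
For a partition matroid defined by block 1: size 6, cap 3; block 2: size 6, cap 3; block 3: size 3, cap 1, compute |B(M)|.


A basis picks exactly ci elements from block i.
Number of bases = product of C(|Si|, ci).
= C(6,3) * C(6,3) * C(3,1)
= 20 * 20 * 3
= 1200.

1200


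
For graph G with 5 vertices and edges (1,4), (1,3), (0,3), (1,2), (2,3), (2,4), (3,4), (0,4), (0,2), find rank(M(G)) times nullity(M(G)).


r(M) = |V| - c = 5 - 1 = 4.
nullity = |E| - r(M) = 9 - 4 = 5.
Product = 4 * 5 = 20.

20


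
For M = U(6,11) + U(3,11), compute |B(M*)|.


(M1+M2)* = M1* + M2*.
M1* = U(5,11), bases: C(11,5) = 462.
M2* = U(8,11), bases: C(11,8) = 165.
|B(M*)| = 462 * 165 = 76230.

76230


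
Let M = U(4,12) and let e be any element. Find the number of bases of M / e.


Contracting e from U(4,12) gives U(3,11).
Bases of U(3,11) = (11 choose 3) = 165.

165


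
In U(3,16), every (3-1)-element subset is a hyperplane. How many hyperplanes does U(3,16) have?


Hyperplanes of U(3,16) are flats of rank 2.
In a uniform matroid, these are exactly the (2)-element subsets.
Count = C(16,2) = (16 * 15) / (1 * 2) = 120.

120


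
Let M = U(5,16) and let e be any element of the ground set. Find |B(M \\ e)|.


Deleting e from U(5,16) gives U(5,15) since n > r.
Bases of U(5,15) = C(15,5) = 15! / (5! * 10!) = 3003.

3003


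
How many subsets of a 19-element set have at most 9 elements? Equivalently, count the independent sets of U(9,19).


Independent sets of U(9,19) are all subsets of size <= 9.
Count = C(19,0) + C(19,1) + C(19,2) + C(19,3) + C(19,4) + C(19,5) + C(19,6) + C(19,7) + C(19,8) + C(19,9)
     = 1 + 19 + 171 + 969 + 3876 + 11628 + 27132 + 50388 + 75582 + 92378
     = 262144.

262144


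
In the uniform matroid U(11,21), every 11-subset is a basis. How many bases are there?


Bases of U(11,21) are all 11-element subsets of the 21-element ground set.
Number of bases = C(21,11).
C(21,11) = 352716.

352716


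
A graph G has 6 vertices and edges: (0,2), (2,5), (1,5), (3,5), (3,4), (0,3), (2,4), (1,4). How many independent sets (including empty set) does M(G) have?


An independent set in a graphic matroid is an acyclic edge subset.
G has 6 vertices and 8 edges.
Enumerate all 2^8 = 256 subsets, checking for acyclicity.
Total independent sets = 194.

194


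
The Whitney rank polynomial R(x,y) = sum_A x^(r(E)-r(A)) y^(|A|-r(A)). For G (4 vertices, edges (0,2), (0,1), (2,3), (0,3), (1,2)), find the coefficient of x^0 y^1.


R(x,y) = sum over A in 2^E of x^(r(E)-r(A)) * y^(|A|-r(A)).
G has 4 vertices, 5 edges. r(E) = 3.
Enumerate all 2^5 = 32 subsets.
Count subsets with r(E)-r(A)=0 and |A|-r(A)=1: 5.

5


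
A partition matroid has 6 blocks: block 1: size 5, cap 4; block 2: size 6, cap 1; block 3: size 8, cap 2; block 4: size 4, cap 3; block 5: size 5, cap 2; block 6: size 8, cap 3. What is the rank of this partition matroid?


Rank of a partition matroid = sum of min(|Si|, ci) for each block.
= min(5,4) + min(6,1) + min(8,2) + min(4,3) + min(5,2) + min(8,3)
= 4 + 1 + 2 + 3 + 2 + 3
= 15.

15


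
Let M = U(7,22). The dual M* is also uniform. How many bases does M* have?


The dual of U(r,n) is U(n-r, n) = U(15,22).
Bases of U(15,22) are all (15)-element subsets.
|B(M*)| = (22 choose 15) = 170544.

170544


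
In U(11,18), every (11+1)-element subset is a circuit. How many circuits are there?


In U(11,18), circuits are the (12)-element subsets.
Any set of 12 elements is dependent, and removing any one element gives
an independent set of size 11, so it is a minimal dependent set.
Number of circuits = (18 choose 12) = 18564.

18564


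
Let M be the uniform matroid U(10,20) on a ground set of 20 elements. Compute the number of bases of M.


Bases of U(10,20) are all 10-element subsets of the 20-element ground set.
Number of bases = C(20,10).
(20 choose 10) = 184756.

184756


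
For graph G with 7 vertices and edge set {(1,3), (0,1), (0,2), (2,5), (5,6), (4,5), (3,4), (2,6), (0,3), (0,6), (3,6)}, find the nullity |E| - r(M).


Cycle rank (nullity) = |E| - r(M) = |E| - (|V| - c).
|E| = 11, |V| = 7, c = 1.
Nullity = 11 - (7 - 1) = 11 - 6 = 5.

5


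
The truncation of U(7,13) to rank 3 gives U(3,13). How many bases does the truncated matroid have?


Truncating U(7,13) to rank 3 gives U(3,13).
Bases of U(3,13) are all 3-element subsets of 13 elements.
Number of bases = (13 choose 3) = 286.

286


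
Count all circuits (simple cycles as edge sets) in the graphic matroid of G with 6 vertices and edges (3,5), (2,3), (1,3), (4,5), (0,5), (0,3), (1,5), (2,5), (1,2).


A circuit in a graphic matroid = edge set of a simple cycle.
G has 6 vertices and 9 edges.
Enumerating all minimal edge subsets forming cycles...
Total circuits found: 12.

12


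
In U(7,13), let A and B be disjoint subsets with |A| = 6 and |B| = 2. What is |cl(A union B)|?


|A union B| = 6 + 2 = 8 (disjoint).
In U(7,13), cl(S) = S if |S| < 7, else cl(S) = E.
Since 8 >= 7, cl(A union B) = E.
|cl(A union B)| = 13.

13


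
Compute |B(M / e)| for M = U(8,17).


Contracting e from U(8,17) gives U(7,16).
Bases of U(7,16) = C(16,7) = 11440.

11440


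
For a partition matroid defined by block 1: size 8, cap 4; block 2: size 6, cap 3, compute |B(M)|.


A basis picks exactly ci elements from block i.
Number of bases = product of C(|Si|, ci).
= C(8,4) * C(6,3)
= 70 * 20
= 1400.

1400


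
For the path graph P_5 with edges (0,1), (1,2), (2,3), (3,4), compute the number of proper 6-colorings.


P(P_5, k) = k * (k-1)^(4).
P(6) = 6 * 5^4 = 6 * 625 = 3750.

3750


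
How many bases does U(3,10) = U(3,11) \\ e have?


Deleting e from U(3,11) gives U(3,10) since n > r.
Bases of U(3,10) = (10 choose 3) = 120.

120


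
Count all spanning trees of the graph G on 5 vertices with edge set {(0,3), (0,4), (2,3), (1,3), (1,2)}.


By Kirchhoff's matrix tree theorem, the number of spanning trees equals
the determinant of any cofactor of the Laplacian matrix L.
G has 5 vertices and 5 edges.
Computing the (4 x 4) cofactor determinant gives 3.

3


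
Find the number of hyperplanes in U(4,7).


Hyperplanes of U(4,7) are flats of rank 3.
In a uniform matroid, these are exactly the (3)-element subsets.
Count = C(7,3) = 7! / (3! * 4!) = 35.

35


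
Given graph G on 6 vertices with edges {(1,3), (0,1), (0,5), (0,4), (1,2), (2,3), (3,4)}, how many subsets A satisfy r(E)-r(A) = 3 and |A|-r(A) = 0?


R(x,y) = sum over A in 2^E of x^(r(E)-r(A)) * y^(|A|-r(A)).
G has 6 vertices, 7 edges. r(E) = 5.
Enumerate all 2^7 = 128 subsets.
Count subsets with r(E)-r(A)=3 and |A|-r(A)=0: 21.

21


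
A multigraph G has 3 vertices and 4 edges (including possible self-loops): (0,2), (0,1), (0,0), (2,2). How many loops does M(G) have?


In a graphic matroid, a loop is a self-loop edge (u,u) with rank 0.
Examining all 4 edges for self-loops...
Self-loops found: (0,0), (2,2)
Number of loops = 2.

2
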